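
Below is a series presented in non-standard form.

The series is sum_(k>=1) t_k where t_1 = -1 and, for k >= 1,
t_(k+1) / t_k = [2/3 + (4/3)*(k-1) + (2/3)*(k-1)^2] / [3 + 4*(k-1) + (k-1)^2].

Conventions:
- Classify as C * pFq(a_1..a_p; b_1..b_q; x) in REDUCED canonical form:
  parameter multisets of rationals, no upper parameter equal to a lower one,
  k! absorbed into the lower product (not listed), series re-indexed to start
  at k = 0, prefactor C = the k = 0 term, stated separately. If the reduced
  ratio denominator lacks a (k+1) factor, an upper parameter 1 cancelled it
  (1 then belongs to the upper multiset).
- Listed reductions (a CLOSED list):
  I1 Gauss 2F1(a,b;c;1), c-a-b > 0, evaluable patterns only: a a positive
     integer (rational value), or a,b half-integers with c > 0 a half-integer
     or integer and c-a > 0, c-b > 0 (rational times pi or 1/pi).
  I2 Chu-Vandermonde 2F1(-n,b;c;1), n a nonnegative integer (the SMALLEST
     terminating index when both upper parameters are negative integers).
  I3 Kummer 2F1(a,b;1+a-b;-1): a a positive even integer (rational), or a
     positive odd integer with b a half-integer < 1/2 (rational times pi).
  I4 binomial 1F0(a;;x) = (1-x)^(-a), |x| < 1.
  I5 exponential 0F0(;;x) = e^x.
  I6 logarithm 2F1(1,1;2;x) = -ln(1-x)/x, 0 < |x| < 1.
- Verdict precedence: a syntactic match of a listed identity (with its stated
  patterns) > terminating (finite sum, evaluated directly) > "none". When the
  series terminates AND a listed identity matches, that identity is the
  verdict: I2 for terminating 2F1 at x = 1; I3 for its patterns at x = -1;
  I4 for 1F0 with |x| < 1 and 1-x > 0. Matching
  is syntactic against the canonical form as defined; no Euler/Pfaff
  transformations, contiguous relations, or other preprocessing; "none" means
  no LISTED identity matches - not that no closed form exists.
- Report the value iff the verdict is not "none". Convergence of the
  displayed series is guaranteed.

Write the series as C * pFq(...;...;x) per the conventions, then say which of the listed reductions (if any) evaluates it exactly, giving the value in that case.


Canonical form: C = -1 times 2F1 with upper {1, 1}, lower {3}, x = 2/3. Verdict: none. No listed pattern accepts 2F1(1, 1; 3; 2/3).

Key observation: t_0 = -1 here, and roots of the ratio polynomials (C = -1) are the negated parameters.
Consecutive-term ratio: r(k) = (2/3) * (k+1) (k+1) / [(k+3) (k+1)] - poly over poly, x = (2/3) from leading terms; C = -1 at k = 0.


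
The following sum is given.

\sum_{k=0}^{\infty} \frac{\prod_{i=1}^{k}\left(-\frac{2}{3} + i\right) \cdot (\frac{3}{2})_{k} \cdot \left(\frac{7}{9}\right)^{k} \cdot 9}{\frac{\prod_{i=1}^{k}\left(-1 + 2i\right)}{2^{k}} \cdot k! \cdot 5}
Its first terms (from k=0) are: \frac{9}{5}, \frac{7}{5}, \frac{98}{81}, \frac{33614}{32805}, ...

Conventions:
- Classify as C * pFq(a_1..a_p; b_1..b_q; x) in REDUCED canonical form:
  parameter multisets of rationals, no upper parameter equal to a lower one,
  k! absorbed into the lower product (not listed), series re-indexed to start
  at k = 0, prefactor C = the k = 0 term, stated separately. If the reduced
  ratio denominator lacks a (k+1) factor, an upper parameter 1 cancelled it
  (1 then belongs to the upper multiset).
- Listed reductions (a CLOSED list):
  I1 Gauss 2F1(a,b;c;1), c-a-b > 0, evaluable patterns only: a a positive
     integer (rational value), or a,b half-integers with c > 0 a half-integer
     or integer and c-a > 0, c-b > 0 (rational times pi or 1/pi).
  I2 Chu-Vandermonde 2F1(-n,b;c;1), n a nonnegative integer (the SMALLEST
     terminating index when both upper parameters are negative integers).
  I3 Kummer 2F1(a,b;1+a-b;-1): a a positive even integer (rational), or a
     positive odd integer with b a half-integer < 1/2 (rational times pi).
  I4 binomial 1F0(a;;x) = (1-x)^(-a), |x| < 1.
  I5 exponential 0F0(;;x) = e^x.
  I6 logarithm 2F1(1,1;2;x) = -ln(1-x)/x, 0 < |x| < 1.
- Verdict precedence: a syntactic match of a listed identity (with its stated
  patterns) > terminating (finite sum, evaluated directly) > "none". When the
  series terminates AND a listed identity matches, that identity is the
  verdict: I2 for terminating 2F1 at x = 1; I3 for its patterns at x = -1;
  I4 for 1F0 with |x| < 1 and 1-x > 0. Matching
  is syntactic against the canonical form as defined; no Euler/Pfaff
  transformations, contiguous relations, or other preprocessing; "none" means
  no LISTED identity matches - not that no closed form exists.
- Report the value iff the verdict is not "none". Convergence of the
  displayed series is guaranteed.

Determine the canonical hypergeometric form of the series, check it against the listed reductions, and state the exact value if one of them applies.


Key step: t_0 = \frac{9}{5} here, and the constant factors (C = 9/5) combine into one prefactor.
Consecutive-term ratio: r(k) = \frac{7}{9} * (k+\frac{1}{3}) (k+\frac{3}{2}) / [(k+\frac{1}{2}) (k+1)] - rational in k, leading ratio \frac{7}{9}; with t_0 = \frac{9}{5}, classification follows.

Reduced: x = \frac{7}{9}, 2F1, upper = {\frac{1}{3}, \frac{3}{2}}, lower = {\frac{1}{2}}, C = \frac{9}{5}. Verdict: none - this 2F1 at x = \frac{7}{9} matches no listed pattern, and upper {\frac{1}{3}, \frac{3}{2}} holds no stopper.


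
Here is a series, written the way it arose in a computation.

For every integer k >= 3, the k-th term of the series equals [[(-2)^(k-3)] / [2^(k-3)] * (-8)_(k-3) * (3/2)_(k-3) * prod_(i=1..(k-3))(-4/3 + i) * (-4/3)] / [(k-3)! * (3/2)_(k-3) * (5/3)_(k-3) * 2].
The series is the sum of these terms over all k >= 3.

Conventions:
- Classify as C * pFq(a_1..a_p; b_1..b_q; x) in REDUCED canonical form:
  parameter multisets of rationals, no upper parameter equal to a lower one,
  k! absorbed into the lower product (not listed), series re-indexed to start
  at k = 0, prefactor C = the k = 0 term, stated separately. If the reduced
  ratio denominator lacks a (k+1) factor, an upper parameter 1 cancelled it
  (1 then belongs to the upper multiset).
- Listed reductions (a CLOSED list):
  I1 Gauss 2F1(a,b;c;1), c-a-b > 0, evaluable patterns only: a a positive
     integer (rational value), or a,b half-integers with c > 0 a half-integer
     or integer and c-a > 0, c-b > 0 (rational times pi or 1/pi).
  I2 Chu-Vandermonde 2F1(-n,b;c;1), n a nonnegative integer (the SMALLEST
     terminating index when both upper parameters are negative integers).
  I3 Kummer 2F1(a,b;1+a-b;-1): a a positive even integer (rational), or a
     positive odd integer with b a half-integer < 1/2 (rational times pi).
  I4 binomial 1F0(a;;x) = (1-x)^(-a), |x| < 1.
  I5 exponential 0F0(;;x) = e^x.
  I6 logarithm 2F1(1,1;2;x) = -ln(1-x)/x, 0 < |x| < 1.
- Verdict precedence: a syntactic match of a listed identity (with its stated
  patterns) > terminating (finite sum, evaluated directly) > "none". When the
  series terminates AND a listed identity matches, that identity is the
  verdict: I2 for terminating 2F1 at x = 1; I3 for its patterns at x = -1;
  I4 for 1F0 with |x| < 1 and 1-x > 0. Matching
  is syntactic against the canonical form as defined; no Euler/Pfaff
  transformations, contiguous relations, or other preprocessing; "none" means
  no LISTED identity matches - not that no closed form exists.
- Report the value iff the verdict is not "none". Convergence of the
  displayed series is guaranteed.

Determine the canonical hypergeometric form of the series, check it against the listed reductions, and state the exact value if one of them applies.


Reduced: x = -1, 2F1, upper = {-8, -1/3}, lower = {5/3}, C = -2/3. Verdict: terminating - no listed pattern fits, but -8 in the upper list cuts the series at k = 8; direct evaluation. Exact value: 542942/167739.

Key step: t_0 = -2/3 here, and the constant factors (C = -2/3) combine into one prefactor.
Consecutive-term ratio: r(k) = (-1) * (k-8) (k-1/3) / [(k+5/3) (k+1)] - rational in k. x = (-1); t_0 = -2/3; negate the roots.


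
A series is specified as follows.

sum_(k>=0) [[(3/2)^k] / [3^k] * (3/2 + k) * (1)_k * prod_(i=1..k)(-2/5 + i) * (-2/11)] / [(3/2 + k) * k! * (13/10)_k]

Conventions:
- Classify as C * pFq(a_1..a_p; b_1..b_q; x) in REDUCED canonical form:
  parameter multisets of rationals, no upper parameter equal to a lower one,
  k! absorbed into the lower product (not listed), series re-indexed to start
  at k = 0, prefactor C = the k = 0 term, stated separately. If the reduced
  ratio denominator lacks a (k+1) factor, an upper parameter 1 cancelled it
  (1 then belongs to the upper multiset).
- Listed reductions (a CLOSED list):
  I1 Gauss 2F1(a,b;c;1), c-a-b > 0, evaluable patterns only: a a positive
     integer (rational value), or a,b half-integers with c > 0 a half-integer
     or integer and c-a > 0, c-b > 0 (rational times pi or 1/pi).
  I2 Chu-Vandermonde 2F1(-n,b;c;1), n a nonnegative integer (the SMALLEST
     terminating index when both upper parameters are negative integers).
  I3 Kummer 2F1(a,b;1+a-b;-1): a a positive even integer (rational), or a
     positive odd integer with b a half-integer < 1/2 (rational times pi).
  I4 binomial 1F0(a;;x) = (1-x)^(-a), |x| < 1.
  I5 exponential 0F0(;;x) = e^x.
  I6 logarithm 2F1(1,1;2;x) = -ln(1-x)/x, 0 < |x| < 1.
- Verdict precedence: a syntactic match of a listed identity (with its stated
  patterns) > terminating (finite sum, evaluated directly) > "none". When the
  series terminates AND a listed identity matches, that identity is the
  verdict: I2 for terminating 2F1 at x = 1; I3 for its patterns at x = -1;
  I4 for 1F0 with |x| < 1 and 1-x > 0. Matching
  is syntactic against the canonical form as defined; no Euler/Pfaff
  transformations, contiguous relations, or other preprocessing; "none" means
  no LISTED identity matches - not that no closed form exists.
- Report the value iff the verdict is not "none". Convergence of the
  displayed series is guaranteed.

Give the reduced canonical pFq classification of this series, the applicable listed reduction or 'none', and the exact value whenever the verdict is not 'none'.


At argument 1/2: a 2F1 with upper {3/5, 1}, lower {13/10}, scaled by C = -2/11. Verdict: none. No listed pattern accepts 2F1(3/5, 1; 13/10; 1/2).

Structural cue: from the first term -2/11: the two k-th powers (prefactor -2/11) combine into one argument.
Term ratio: r(k) = (1/2) * (k+3/5) (k+1) / [(k+13/10) (k+1)] - poly over poly, x = (1/2) from leading terms; C = -2/11 at k = 0.


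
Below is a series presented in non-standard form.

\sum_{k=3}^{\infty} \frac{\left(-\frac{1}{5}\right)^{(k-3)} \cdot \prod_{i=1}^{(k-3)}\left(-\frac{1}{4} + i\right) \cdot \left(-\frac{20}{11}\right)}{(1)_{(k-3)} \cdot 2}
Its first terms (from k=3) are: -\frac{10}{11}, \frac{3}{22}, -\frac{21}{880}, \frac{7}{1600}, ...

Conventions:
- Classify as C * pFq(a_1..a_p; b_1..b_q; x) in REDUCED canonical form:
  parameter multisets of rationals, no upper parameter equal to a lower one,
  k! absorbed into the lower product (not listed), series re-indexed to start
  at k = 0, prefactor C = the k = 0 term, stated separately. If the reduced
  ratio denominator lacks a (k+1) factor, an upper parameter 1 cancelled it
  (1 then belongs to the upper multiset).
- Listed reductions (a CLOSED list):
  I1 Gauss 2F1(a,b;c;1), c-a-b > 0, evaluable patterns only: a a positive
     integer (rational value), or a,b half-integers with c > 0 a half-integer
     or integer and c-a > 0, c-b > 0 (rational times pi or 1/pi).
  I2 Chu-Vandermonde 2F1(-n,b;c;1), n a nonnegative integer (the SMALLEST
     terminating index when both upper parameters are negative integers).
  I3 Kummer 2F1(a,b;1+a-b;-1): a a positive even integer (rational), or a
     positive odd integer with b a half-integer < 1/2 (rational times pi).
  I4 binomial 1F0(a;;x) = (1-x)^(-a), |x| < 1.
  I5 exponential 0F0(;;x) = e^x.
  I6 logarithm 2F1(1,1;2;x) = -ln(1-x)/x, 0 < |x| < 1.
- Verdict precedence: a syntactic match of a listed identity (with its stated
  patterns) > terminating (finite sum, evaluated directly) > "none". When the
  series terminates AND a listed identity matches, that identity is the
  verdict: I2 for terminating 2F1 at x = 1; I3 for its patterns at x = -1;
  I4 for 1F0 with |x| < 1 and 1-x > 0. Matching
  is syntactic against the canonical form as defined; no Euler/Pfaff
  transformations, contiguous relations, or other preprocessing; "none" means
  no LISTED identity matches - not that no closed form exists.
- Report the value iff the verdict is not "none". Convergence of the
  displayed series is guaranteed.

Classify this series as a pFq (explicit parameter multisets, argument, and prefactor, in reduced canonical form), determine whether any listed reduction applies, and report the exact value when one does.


The series (x = -\frac{1}{5}) is 1F0: upper {\frac{3}{4}}, lower {-}, prefactor -\frac{10}{11}. Verdict: binomial (I4) fires (the 1F0 binomial series: exponent -3/4, x = -\frac{1}{5}). Hence: \left(-\frac{10}{11}\right) \cdot \left(\frac{6}{5}\right)^{-\frac{3}{4}}.

Key observation: from the first term -\frac{10}{11}: (1)_k (C = -10/11) is k! itself.
Ratio: r(k) = -\frac{1}{5} * (k+\frac{3}{4}) / [(k+1)] - rational in k, leading ratio -\frac{1}{5}; with t_0 = -\frac{10}{11}, classification follows.


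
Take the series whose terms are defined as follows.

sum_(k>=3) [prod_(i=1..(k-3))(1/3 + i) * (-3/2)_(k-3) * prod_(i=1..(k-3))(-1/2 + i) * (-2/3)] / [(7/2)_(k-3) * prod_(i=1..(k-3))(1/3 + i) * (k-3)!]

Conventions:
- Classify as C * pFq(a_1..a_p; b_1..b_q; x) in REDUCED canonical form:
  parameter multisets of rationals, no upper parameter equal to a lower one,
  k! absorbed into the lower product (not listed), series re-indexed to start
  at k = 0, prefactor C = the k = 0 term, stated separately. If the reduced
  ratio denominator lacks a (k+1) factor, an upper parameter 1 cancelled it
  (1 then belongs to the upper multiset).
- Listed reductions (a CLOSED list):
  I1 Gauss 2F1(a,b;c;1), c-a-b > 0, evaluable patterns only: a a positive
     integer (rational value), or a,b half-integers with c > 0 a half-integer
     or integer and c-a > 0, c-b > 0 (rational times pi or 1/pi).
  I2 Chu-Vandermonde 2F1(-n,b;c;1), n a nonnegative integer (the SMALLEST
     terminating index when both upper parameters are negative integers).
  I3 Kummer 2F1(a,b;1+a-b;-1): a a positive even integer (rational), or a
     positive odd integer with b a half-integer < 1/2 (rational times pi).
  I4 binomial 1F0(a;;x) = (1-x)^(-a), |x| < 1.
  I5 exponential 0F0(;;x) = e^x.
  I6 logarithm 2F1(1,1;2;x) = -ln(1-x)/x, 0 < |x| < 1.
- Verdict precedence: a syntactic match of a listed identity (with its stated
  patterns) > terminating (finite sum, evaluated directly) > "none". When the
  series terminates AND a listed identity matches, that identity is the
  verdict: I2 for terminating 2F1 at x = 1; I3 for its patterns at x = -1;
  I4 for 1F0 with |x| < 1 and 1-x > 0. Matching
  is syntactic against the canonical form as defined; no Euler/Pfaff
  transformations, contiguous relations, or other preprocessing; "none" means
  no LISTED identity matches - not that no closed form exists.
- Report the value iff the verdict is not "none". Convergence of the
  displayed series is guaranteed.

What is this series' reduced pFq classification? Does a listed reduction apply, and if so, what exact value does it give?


Key step: from the first term -2/3: the parameter 4/3 appears in both the upper and lower lists and cancels.
Adjacent-term ratio: r(k) = 1 * (k-3/2) (k+1/2) / [(k+7/2) (k+1)] - rational in k, leading ratio 1; with t_0 = -2/3, classification follows.

Classification (C = -2/3): 2F1 with upper {-3/2, 1/2}, lower {7/2}, argument x = 1. Verdict at x = 1: the half-integer Gauss pattern (I1) matches (x = 1; upper {-3/2, 1/2} half-integers, c = 7/2 in the evaluable pattern). Value: (-175/1024) * pi.


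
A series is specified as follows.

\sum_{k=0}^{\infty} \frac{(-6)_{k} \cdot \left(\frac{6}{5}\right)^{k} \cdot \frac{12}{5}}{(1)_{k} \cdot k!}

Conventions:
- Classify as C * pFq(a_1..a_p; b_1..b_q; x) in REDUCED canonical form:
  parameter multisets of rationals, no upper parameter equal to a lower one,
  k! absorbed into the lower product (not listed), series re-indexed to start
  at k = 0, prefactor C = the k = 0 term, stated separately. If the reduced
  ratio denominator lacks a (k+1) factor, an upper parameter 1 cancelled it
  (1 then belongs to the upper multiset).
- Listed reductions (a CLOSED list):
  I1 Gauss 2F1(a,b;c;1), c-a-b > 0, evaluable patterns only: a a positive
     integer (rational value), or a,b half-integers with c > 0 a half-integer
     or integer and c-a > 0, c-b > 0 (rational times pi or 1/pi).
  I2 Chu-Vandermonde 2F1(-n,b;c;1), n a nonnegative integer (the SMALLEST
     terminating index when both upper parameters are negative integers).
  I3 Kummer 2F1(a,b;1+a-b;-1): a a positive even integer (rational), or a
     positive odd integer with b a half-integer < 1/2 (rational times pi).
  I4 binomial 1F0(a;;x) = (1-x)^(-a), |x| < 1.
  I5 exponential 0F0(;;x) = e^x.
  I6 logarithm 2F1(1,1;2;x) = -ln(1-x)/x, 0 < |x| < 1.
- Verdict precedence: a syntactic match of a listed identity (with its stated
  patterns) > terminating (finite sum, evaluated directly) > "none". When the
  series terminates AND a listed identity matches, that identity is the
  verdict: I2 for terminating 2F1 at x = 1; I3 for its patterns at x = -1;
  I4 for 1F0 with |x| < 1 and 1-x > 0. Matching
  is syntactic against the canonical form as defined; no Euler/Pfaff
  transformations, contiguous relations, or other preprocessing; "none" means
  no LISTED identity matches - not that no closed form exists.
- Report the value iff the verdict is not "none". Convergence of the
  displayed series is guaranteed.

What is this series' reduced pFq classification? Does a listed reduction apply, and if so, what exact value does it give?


Key step: with t_0 = \frac{12}{5}, (1)_k (C = 12/5) is k! itself.
Ratio: r(k) = \frac{6}{5} * (k-6) / [(k+1) (k+1)] ; factor over Q: parameters, x = \frac{6}{5}, and C = \frac{12}{5}.

x = \frac{6}{5} here; the reduced form reads 1F1, upper {-6}, lower {1}, C = \frac{12}{5}. Verdict: terminating at k = 6: the factor (-6)_k kills every later term; summing the 7 survivors is exact. Sum: \frac{14748}{390625}.


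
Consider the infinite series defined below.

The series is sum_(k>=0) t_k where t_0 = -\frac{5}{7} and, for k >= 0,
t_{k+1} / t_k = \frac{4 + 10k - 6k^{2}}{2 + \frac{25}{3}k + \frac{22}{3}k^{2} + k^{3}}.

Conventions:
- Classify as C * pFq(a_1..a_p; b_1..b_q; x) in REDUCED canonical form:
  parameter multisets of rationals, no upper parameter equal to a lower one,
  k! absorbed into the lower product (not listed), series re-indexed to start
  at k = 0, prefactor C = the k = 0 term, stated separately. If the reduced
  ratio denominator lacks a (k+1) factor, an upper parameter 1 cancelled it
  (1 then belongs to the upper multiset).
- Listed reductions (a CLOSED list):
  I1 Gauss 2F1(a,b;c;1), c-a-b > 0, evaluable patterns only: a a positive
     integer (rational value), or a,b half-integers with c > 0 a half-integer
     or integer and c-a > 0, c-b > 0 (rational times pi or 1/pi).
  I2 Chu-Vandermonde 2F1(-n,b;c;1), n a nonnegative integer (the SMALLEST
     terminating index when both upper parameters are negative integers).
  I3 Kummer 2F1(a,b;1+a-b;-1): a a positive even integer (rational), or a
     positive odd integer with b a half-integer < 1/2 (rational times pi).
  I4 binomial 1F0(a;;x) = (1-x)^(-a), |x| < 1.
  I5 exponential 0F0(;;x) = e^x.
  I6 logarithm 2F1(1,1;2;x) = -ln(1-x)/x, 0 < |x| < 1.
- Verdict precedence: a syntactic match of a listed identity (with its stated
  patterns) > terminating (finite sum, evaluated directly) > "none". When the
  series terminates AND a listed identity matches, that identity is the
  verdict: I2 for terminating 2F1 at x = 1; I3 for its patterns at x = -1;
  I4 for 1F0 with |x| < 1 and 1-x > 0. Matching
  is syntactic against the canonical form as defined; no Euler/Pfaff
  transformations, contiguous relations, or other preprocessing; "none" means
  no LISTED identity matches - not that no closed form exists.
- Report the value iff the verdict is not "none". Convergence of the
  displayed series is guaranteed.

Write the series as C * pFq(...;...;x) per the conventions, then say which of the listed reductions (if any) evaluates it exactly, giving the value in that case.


With C = -\frac{5}{7}: the canonical form is 1F1(-2; 6; -6). Verdict: terminating at k = 2: the factor (-2)_k kills every later term; summing the 3 survivors is exact. Sum: -\frac{135}{49}.

Key observation: with t_0 = -\frac{5}{7}, the parameter 1/3 appears in both the upper and lower lists and cancels.
Adjacent-term ratio: r(k) = -6 * (k-2) / [(k+6) (k+1)] ; factor over Q: parameters, x = -6, and C = -\frac{5}{7}.


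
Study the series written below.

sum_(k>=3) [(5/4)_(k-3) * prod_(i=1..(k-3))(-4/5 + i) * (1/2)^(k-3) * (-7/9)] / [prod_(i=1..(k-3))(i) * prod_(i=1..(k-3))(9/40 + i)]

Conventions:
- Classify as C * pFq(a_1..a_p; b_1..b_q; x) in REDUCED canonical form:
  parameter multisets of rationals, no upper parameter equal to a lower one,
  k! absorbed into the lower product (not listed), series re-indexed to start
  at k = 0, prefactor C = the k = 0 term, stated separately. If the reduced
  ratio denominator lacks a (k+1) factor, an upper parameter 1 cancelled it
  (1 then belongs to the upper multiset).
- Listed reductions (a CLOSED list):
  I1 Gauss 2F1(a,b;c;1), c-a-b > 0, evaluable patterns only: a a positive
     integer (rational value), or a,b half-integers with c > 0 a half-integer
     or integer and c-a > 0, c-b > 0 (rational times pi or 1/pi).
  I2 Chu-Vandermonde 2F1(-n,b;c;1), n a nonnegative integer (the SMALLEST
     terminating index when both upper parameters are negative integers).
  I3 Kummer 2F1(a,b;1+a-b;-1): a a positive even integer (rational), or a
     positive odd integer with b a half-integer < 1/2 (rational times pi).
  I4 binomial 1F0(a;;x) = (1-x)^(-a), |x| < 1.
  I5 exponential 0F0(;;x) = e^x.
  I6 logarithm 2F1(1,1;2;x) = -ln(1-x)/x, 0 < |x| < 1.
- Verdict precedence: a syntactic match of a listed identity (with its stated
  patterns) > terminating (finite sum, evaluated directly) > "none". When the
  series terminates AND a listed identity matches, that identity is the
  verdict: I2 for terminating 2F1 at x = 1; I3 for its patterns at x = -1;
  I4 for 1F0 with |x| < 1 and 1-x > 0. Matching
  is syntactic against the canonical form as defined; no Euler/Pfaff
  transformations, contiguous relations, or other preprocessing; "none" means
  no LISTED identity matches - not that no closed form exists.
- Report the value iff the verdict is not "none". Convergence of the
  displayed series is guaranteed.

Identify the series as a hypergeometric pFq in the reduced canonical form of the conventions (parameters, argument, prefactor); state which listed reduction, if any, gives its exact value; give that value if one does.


This is -7/9 * 2F1(1/5, 5/4; 49/40; 1/2) in reduced canonical form. Verdict: no listed reduction: x = 1/2 and upper {1/5, 5/4} fail every I1-I6 pattern.

The tell: from the first term -7/9: the product of the first k integers (C = -7/9, x = 1/2) is k!.
Ratio: r(k) = (1/2) * (k+1/5) (k+5/4) / [(k+49/40) (k+1)] - poly over poly, x = (1/2) from leading terms; C = -7/9 at k = 0.


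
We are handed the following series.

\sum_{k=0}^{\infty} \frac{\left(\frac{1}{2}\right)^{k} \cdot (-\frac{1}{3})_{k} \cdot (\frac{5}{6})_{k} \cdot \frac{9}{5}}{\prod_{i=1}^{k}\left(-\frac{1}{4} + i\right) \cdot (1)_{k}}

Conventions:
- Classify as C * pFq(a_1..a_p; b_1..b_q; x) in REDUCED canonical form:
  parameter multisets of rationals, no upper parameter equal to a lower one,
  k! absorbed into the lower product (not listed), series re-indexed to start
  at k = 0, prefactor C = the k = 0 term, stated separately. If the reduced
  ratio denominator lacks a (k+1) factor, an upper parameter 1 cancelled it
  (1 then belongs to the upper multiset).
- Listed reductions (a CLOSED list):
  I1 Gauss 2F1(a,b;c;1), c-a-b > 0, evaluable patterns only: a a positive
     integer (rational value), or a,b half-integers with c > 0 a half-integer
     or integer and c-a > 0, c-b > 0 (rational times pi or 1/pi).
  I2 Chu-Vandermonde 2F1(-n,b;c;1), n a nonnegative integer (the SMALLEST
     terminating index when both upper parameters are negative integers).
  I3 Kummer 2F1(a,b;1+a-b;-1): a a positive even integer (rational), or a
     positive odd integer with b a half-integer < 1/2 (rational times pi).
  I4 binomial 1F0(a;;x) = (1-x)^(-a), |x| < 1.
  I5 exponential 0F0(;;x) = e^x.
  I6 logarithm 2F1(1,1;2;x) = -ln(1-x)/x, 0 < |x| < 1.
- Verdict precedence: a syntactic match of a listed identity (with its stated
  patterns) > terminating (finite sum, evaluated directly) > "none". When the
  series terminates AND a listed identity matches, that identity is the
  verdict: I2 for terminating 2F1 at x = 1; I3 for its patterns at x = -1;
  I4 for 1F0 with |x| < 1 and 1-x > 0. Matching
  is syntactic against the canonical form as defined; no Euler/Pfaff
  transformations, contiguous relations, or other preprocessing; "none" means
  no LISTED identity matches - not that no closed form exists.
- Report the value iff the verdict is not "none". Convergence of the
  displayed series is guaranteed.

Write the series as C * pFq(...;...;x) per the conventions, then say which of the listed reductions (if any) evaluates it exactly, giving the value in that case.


First insight: from the first term \frac{9}{5}: (1)_k (C = 9/5, x = 1/2) is k! itself.
Consecutive-term ratio: r(k) = \frac{1}{2} * (k-\frac{1}{3}) (k+\frac{5}{6}) / [(k+\frac{3}{4}) (k+1)] ; factor over Q: parameters, x = \frac{1}{2}, and C = \frac{9}{5}.

Prefactor \frac{9}{5}, argument \frac{1}{2}: 2F1 with upper {-\frac{1}{3}, \frac{5}{6}} over lower {\frac{3}{4}}. Verdict: none here - no I1-I6 shape fits x = \frac{1}{2} with lower {\frac{3}{4}}.


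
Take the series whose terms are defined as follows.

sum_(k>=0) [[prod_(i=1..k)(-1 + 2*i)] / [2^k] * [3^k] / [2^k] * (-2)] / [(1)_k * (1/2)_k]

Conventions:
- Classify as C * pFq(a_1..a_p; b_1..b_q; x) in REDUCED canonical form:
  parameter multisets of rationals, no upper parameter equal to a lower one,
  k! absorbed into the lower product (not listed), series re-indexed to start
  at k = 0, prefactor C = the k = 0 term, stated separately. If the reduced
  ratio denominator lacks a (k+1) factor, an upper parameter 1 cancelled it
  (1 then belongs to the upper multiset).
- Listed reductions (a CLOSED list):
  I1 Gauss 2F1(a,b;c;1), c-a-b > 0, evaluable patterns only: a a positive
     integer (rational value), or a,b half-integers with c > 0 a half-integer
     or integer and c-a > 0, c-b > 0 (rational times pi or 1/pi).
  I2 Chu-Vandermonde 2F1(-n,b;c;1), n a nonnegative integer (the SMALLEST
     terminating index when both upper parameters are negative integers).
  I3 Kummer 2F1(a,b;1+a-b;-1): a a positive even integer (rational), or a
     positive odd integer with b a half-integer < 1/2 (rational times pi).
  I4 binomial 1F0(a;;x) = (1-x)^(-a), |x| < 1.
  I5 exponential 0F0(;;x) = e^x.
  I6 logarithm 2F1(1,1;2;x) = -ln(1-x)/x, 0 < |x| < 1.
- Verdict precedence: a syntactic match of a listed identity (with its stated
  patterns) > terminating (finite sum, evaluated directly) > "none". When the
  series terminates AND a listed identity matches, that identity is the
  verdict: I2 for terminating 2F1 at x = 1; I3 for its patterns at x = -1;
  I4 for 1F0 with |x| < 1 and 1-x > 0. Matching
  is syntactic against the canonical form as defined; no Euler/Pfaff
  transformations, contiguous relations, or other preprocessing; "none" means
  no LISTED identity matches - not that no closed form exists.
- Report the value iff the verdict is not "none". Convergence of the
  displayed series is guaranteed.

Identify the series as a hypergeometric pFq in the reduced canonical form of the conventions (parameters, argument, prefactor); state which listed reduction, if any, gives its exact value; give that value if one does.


Prefactor -2, argument 3/2: 0F0 with upper {-} over lower {-}. Verdict (x = 3/2): the I5 exponential reduction applies (the 0F0 exponential series at x = 3/2). Hence: (-2) * e^(3/2).

The tell: x = (3/2) and the odd product 1*3*...*(2k-1) (C = -2) is 2^k (1/2)_k.
Consecutive-term ratio: r(k) = (3/2) * 1 / [(k+1)] - rational in k, leading ratio (3/2); with t_0 = -2, classification follows.


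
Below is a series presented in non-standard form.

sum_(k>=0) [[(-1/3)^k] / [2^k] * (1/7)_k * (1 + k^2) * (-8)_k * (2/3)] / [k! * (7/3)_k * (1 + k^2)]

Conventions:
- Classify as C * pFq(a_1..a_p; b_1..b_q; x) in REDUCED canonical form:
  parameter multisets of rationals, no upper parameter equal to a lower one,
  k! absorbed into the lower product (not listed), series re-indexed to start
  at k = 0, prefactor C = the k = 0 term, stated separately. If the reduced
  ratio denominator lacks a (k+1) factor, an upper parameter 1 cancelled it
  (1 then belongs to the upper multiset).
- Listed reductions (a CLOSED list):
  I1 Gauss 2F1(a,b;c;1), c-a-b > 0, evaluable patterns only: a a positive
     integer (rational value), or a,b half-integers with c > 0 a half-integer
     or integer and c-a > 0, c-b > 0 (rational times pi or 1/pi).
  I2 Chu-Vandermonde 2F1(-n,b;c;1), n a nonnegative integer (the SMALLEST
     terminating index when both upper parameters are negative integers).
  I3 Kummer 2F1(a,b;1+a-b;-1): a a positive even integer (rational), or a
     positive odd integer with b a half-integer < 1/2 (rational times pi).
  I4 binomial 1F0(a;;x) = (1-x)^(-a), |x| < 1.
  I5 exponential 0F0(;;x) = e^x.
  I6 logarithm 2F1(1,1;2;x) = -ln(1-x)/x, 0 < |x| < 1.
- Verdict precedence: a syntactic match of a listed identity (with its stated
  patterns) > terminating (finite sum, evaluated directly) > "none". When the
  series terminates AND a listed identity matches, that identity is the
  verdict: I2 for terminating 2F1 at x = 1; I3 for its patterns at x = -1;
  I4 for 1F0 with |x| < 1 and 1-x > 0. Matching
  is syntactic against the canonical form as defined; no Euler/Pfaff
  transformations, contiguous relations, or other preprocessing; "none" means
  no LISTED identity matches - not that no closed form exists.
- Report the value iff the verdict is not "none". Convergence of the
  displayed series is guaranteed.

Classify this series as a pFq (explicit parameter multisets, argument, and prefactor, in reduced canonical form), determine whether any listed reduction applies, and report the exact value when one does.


Reduced: x = -1/6, 2F1, upper = {-8, 1/7}, lower = {7/3}, C = 2/3. Verdict: terminating. With -8 upstairs the series is a 9-term polynomial sum; evaluated term by term. Its exact value is 51751805608463/70505822150400.

Structural cue: x = (-1/6) and the two k-th powers (C = 2/3) combine into one argument.
Term ratio: r(k) = (-1/6) * (k-8) (k+1/7) / [(k+7/3) (k+1)] - poly over poly, x = (-1/6) from leading terms; C = 2/3 at k = 0.


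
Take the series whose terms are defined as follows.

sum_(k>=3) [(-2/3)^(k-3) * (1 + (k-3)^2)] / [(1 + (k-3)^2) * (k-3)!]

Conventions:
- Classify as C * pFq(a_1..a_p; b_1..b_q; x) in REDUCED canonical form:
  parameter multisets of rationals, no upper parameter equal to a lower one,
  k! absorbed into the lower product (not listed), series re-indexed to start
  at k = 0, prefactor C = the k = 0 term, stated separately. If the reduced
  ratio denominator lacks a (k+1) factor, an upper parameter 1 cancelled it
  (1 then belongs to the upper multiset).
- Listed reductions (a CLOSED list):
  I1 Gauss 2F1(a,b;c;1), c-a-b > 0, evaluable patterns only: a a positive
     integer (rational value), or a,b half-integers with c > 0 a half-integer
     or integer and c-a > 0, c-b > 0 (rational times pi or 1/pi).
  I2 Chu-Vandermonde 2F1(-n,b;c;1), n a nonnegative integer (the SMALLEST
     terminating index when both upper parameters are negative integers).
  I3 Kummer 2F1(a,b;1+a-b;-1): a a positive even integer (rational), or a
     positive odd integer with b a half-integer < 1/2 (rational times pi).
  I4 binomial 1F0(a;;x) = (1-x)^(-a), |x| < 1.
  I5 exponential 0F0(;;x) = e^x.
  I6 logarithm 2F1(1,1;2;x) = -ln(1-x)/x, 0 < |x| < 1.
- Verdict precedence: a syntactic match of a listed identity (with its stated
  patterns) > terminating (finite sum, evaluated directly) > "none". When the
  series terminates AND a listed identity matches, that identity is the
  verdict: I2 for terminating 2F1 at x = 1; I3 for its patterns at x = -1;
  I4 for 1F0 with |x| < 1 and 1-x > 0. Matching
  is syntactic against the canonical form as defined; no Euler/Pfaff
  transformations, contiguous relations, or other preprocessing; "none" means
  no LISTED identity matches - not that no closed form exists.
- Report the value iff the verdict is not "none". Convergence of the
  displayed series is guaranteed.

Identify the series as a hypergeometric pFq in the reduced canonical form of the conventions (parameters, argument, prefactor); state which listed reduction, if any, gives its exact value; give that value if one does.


Prefactor 1, argument -2/3: 0F0 with upper {-} over lower {-}. Verdict (x = -2/3): the exponential series (I5) applies (the 0F0 exponential series at x = -2/3). Exact value: e^(-2/3).

The tell: with t_0 = 1, k^2 + 1 divides numerator and denominator alike; prefactor 1 after cancelling.
Term ratio: r(k) = (-2/3) * 1 / [(k+1)] - rational in k. x = (-2/3); t_0 = 1; negate the roots.


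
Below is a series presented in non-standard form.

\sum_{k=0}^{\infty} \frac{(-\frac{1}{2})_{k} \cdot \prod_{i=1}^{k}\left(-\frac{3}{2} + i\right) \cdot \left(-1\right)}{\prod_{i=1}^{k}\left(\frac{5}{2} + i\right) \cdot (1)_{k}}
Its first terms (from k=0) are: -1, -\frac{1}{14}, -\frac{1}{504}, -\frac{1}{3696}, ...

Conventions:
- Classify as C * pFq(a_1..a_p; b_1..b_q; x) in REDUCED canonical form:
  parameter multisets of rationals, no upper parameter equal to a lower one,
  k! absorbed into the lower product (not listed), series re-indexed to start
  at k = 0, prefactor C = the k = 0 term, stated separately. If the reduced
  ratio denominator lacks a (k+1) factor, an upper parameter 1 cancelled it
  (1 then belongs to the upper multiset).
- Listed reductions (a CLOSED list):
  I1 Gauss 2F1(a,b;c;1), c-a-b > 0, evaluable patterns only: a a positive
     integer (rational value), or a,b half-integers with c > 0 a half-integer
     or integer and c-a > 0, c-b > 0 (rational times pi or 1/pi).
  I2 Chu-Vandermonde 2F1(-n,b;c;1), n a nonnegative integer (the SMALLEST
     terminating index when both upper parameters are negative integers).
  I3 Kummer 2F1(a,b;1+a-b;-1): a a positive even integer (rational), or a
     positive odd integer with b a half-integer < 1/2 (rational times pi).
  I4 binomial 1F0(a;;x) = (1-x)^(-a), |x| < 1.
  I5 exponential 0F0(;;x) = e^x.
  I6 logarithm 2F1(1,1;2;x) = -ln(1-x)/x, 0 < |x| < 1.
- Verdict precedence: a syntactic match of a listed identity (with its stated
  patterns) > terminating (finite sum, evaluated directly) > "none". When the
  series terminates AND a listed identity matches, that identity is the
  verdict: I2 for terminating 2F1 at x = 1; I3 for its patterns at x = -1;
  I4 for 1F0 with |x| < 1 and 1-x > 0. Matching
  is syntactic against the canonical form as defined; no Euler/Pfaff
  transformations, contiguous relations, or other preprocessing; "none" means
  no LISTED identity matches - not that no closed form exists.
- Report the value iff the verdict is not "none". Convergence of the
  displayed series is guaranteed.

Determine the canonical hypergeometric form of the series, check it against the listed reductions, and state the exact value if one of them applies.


This is -1 * 2F1(-\frac{1}{2}, -\frac{1}{2}; \frac{7}{2}; 1) in reduced canonical form. Verdict: Gauss (I1, half-integer pattern) matches (x = 1; upper {-\frac{1}{2}, -\frac{1}{2}} half-integers, c = \frac{7}{2} in the evaluable pattern). Value: \left(-\frac{175}{512}\right) \cdot \pi.

Key observation: x = 1 and (1)_k (prefactor -1) is k! itself.
Consecutive-term ratio: r(k) = 1 * (k-\frac{1}{2}) (k-\frac{1}{2}) / [(k+\frac{7}{2}) (k+1)] ; factor over Q: parameters, x = 1, and C = -1.


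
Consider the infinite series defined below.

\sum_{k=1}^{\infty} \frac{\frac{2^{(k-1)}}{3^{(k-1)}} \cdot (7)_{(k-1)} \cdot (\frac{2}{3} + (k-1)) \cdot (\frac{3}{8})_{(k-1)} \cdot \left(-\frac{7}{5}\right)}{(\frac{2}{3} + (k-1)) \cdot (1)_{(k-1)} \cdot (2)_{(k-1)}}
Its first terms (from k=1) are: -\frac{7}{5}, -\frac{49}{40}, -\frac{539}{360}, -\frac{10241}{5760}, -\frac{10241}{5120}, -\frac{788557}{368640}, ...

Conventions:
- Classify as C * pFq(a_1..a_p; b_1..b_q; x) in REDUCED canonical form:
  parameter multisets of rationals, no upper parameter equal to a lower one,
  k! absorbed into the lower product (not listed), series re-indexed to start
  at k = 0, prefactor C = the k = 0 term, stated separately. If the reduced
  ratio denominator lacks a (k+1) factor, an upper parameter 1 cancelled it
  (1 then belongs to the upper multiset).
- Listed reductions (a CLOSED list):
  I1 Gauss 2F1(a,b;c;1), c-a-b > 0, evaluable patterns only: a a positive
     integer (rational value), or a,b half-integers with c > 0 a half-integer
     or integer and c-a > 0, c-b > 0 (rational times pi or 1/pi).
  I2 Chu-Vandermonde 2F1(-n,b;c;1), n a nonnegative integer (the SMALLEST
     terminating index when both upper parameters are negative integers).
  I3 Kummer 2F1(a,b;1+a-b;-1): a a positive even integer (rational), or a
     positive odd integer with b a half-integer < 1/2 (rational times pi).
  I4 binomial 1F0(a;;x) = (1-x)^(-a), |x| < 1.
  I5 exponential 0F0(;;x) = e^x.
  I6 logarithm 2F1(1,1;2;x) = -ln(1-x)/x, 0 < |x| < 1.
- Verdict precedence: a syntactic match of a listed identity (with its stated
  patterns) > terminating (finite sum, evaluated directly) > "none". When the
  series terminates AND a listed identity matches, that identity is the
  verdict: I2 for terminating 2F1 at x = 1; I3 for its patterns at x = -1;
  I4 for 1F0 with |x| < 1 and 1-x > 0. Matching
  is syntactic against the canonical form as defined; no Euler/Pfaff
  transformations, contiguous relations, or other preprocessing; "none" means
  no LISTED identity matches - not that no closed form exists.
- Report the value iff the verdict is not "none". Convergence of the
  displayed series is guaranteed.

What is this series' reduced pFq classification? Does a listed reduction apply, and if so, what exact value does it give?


Canonical form: C = -\frac{7}{5} times 2F1 with upper {\frac{3}{8}, 7}, lower {2}, x = \frac{2}{3}. Verdict: none here - no I1-I6 shape fits x = \frac{2}{3} with lower {2}.

Key observation: from the first term -\frac{7}{5}: (1)_k (prefactor -7/5) is k! itself.
Adjacent-term ratio: r(k) = \frac{2}{3} * (k+\frac{3}{8}) (k+7) / [(k+2) (k+1)] - rational; roots negated = parameters, x = \frac{2}{3}, C = -\frac{7}{5}.


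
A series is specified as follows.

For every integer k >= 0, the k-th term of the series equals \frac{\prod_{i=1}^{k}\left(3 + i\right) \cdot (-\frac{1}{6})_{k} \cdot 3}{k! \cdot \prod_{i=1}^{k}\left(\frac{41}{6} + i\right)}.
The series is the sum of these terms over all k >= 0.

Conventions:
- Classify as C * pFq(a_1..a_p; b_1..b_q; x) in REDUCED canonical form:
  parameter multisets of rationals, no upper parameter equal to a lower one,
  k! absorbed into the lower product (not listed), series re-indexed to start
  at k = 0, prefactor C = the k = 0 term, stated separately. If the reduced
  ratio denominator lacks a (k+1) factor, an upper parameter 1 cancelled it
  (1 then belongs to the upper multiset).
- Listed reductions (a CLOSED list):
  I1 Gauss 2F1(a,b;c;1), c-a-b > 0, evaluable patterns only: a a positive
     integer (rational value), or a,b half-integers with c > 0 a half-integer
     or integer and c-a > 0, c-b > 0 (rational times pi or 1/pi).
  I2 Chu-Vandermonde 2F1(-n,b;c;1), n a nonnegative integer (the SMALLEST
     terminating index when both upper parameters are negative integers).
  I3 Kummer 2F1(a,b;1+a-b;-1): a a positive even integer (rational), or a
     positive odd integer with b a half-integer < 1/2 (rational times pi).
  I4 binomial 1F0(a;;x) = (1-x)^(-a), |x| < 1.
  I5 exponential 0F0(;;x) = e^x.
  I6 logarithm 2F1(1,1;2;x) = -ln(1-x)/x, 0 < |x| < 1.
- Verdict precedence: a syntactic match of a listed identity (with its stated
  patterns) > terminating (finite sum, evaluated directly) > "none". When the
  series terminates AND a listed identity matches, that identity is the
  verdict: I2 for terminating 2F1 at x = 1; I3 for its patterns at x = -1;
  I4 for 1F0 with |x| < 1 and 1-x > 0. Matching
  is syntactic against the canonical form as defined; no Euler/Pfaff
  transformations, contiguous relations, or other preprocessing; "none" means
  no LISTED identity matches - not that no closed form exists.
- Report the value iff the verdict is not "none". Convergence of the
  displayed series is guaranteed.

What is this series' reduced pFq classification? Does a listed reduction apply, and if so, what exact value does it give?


x = 1 here; the reduced form reads 2F1, upper {-\frac{1}{6}, 4}, lower {\frac{47}{6}}, C = 3. Verdict: the Gauss summation I1 fires (x = 1: the Gamma ratio telescopes since c-a-b = 4 > 0 and a = 4 in Z>0). Value: \frac{27347}{10368}.

First insight: with t_0 = 3, the running product (C = 3) telescopes to a rising factorial.
Ratio: r(k) = 1 * (k-\frac{1}{6}) (k+4) / [(k+\frac{47}{6}) (k+1)] - rational in k. x = 1; t_0 = 3; negate the roots.
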